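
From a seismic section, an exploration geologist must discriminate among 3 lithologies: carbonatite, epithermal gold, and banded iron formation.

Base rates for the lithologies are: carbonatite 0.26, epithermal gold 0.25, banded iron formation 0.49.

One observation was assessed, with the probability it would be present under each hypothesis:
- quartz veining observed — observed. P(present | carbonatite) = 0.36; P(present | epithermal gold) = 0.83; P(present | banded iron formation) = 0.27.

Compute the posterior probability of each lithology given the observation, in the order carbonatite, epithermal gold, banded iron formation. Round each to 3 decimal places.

0.216, 0.479, 0.305

By Bayes' rule, the unnormalized weight for each hypothesis is prior × likelihood:
  carbonatite: 0.26 × 0.36 = 0.0936
  epithermal gold: 0.25 × 0.83 = 0.2075
  banded iron formation: 0.49 × 0.27 = 0.1323
Normalizing constant Z = 0.0936 + 0.2075 + 0.1323 = 0.4334.
P(carbonatite | evidence) = 0.0936 / 0.4334 ≈ 0.216
P(epithermal gold | evidence) = 0.2075 / 0.4334 ≈ 0.479
P(banded iron formation | evidence) = 0.1323 / 0.4334 ≈ 0.305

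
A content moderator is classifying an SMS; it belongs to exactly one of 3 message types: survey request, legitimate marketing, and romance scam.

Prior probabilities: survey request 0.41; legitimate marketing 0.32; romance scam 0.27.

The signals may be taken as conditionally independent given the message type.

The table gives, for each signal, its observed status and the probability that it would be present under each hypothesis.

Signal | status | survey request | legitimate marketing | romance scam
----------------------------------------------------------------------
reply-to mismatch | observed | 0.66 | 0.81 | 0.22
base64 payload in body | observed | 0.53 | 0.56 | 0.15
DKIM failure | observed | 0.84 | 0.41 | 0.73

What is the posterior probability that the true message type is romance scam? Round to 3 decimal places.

0.035

For each hypothesis, the unnormalized posterior weight is prior × product of the signal likelihoods:
  survey request: 0.41 × 0.66 × 0.53 × 0.84 = 0.12047
  legitimate marketing: 0.32 × 0.81 × 0.56 × 0.41 = 0.059512
  romance scam: 0.27 × 0.22 × 0.15 × 0.73 = 0.0065043
Marginal likelihood of the evidence = 0.18649.
P(romance scam | evidence) = 0.0065043 / 0.18649 ≈ 0.035.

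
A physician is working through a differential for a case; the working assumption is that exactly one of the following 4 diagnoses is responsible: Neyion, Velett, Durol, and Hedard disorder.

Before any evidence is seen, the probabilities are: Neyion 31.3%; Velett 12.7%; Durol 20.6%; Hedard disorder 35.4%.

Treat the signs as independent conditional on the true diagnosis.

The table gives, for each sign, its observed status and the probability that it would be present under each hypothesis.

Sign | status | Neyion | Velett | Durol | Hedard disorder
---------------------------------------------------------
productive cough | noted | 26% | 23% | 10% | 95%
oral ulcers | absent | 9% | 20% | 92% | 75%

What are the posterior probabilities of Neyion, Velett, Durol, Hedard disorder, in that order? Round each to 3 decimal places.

For each hypothesis, the unnormalized posterior weight is prior × product of the sign likelihoods (using 1 − P(present | H) for each absent sign):
  Neyion: 0.313 × 0.26 × (1 − 0.09) = 0.074056
  Velett: 0.127 × 0.23 × (1 − 0.20) = 0.023368
  Durol: 0.206 × 0.10 × (1 − 0.92) = 0.001648
  Hedard disorder: 0.354 × 0.95 × (1 − 0.75) = 0.084075
Normalizing constant Z = 0.074056 + 0.023368 + 0.001648 + 0.084075 = 0.18315.
P(Neyion | evidence) = 0.074056 / 0.18315 ≈ 0.404
P(Velett | evidence) = 0.023368 / 0.18315 ≈ 0.128
P(Durol | evidence) = 0.001648 / 0.18315 ≈ 0.009
P(Hedard disorder | evidence) = 0.084075 / 0.18315 ≈ 0.459

0.404, 0.128, 0.009, 0.459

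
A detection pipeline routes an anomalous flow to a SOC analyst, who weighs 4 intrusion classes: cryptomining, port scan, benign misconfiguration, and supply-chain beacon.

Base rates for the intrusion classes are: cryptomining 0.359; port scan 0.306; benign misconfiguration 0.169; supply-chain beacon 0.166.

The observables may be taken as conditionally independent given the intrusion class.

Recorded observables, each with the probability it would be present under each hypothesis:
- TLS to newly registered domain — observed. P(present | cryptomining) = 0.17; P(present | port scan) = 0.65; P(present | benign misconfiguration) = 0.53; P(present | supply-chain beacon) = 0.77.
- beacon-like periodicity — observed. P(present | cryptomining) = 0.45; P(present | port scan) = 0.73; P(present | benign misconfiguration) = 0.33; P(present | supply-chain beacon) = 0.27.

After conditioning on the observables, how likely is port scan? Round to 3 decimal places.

0.613

For each hypothesis, the unnormalized posterior weight is prior × product of the observable likelihoods:
  cryptomining: 0.359 × 0.17 × 0.45 = 0.027464
  port scan: 0.306 × 0.65 × 0.73 = 0.1452
  benign misconfiguration: 0.169 × 0.53 × 0.33 = 0.029558
  supply-chain beacon: 0.166 × 0.77 × 0.27 = 0.034511
The unnormalized weights sum to 0.23673.
P(port scan | evidence) = 0.1452 / 0.23673 ≈ 0.613.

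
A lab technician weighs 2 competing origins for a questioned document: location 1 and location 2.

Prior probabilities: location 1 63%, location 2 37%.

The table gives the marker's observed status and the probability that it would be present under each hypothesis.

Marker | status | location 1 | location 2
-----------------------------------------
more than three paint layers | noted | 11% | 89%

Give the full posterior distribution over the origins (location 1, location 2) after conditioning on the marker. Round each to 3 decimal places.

By Bayes' rule, the unnormalized weight for each hypothesis is prior × likelihood:
  location 1: 0.63 × 0.11 = 0.0693
  location 2: 0.37 × 0.89 = 0.3293
The unnormalized weights sum to 0.3986.
P(location 1 | evidence) = 0.0693 / 0.3986 ≈ 0.174
P(location 2 | evidence) = 0.3293 / 0.3986 ≈ 0.826

0.174, 0.826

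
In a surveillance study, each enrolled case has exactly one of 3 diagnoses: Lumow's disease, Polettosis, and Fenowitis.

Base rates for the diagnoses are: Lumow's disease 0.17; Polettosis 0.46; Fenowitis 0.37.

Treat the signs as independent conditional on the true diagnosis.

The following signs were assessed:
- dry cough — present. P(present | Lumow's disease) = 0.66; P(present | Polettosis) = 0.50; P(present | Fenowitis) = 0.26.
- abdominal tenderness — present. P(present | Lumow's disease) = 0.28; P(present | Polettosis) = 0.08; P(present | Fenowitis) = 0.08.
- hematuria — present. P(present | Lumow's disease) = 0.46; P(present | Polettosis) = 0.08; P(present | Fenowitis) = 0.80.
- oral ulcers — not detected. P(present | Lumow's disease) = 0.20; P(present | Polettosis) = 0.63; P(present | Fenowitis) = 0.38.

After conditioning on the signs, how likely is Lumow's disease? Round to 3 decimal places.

0.726

By Bayes' rule with conditional independence, the unnormalized weight for each hypothesis is prior × ∏ likelihoods (using 1 − P(present | H) for each absent sign):
  Lumow's disease: 0.17 × 0.66 × 0.28 × 0.46 × (1 − 0.20) = 0.011561
  Polettosis: 0.46 × 0.50 × 0.08 × 0.08 × (1 − 0.63) = 0.00054464
  Fenowitis: 0.37 × 0.26 × 0.08 × 0.80 × (1 − 0.38) = 0.0038172
Normalizing constant Z = 0.011561 + 0.00054464 + 0.0038172 = 0.015923.
P(Lumow's disease | evidence) = 0.011561 / 0.015923 ≈ 0.726.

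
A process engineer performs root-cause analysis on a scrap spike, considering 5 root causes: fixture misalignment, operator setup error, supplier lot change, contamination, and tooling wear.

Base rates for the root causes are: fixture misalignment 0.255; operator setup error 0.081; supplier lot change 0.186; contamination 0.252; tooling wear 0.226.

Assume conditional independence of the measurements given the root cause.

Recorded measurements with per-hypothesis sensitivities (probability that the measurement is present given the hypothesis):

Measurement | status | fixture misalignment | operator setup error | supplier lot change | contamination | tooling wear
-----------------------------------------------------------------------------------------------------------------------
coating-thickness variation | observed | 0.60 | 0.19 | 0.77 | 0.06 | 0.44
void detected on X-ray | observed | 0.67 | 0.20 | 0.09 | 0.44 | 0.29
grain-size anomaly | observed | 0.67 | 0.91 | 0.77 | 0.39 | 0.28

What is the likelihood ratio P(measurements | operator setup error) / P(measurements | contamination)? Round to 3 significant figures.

3.36

Take the product of per-measurement likelihoods under each hypothesis, then divide.
  operator setup error: 0.19 × 0.20 × 0.91 = 0.03458
  contamination: 0.06 × 0.44 × 0.39 = 0.010296
Bayes factor = 0.03458 / 0.010296 ≈ 3.36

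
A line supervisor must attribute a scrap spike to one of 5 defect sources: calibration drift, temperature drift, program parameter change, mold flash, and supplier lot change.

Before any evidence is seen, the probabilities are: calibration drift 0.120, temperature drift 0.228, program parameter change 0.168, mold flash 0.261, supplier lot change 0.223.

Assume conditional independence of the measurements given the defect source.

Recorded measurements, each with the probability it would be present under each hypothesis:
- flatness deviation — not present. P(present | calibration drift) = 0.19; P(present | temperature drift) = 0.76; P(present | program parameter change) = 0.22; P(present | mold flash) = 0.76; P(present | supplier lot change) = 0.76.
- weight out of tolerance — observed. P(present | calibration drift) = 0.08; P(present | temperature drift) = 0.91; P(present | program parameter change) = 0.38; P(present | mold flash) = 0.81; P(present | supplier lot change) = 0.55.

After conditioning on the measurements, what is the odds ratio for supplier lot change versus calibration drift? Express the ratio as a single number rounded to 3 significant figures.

Unnormalized posterior weight (prior times the measurement likelihoods) for each of the two hypotheses (using 1 − P(present | H) for each absent measurement):
  supplier lot change: 0.223 × (1 − 0.76) × 0.55 = 0.029436
  calibration drift: 0.120 × (1 − 0.19) × 0.08 = 0.007776
Posterior odds = 0.029436 / 0.007776 ≈ 3.79.

3.79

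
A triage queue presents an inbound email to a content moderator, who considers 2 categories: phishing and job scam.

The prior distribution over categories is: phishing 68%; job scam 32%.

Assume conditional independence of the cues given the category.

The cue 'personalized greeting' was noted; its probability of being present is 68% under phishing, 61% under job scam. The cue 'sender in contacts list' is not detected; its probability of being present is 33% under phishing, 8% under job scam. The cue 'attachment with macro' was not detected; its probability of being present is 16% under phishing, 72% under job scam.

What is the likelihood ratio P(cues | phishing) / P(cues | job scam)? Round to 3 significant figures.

2.44

Take the product of per-cue likelihoods under each hypothesis (using 1 − P(present | H) for each absent cue), then divide.
  phishing: 0.68 × (1 − 0.33) × (1 − 0.16) = 0.3827
  job scam: 0.61 × (1 − 0.08) × (1 − 0.72) = 0.15714
Bayes factor = 0.3827 / 0.15714 ≈ 2.44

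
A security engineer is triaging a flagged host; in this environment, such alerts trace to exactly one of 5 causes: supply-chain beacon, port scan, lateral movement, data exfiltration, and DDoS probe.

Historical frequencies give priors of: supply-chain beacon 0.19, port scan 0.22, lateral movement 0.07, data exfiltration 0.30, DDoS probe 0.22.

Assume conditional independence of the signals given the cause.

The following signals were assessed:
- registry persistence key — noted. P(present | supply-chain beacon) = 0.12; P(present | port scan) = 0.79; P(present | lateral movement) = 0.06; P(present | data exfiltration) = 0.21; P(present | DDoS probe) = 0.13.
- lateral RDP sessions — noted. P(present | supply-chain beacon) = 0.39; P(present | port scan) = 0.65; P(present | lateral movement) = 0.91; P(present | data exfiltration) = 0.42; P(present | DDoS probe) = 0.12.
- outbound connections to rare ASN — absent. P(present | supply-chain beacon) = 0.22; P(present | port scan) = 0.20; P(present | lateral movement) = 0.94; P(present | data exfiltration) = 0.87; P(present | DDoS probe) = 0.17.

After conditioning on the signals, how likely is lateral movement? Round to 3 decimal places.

For each hypothesis, the unnormalized posterior weight is prior × product of the signal likelihoods (using 1 − P(present | H) for each absent signal):
  supply-chain beacon: 0.19 × 0.12 × 0.39 × (1 − 0.22) = 0.0069358
  port scan: 0.22 × 0.79 × 0.65 × (1 − 0.20) = 0.090376
  lateral movement: 0.07 × 0.06 × 0.91 × (1 − 0.94) = 0.00022932
  data exfiltration: 0.30 × 0.21 × 0.42 × (1 − 0.87) = 0.0034398
  DDoS probe: 0.22 × 0.13 × 0.12 × (1 − 0.17) = 0.0028486
Normalizing constant Z = 0.0069358 + 0.090376 + 0.00022932 + 0.0034398 + 0.0028486 = 0.10383.
P(lateral movement | evidence) = 0.00022932 / 0.10383 ≈ 0.002.

0.002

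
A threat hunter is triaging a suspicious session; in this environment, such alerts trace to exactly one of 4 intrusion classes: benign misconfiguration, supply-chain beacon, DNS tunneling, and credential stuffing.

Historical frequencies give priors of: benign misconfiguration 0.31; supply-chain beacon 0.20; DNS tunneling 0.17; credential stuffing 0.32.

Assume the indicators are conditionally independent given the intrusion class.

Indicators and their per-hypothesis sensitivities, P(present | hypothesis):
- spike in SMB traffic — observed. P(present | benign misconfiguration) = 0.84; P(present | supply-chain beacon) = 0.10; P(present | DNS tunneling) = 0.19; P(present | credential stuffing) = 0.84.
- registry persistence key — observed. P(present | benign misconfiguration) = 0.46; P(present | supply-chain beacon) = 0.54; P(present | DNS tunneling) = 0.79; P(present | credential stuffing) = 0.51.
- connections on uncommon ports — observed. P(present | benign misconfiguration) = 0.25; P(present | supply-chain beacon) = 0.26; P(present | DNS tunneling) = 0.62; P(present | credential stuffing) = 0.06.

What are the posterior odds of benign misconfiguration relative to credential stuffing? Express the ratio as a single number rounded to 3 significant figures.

3.64

Unnormalized posterior weight (prior times the indicator likelihoods) for each of the two hypotheses:
  benign misconfiguration: 0.31 × 0.84 × 0.46 × 0.25 = 0.029946
  credential stuffing: 0.32 × 0.84 × 0.51 × 0.06 = 0.0082253
Odds(benign misconfiguration : credential stuffing) = 0.029946 / 0.0082253 ≈ 3.64.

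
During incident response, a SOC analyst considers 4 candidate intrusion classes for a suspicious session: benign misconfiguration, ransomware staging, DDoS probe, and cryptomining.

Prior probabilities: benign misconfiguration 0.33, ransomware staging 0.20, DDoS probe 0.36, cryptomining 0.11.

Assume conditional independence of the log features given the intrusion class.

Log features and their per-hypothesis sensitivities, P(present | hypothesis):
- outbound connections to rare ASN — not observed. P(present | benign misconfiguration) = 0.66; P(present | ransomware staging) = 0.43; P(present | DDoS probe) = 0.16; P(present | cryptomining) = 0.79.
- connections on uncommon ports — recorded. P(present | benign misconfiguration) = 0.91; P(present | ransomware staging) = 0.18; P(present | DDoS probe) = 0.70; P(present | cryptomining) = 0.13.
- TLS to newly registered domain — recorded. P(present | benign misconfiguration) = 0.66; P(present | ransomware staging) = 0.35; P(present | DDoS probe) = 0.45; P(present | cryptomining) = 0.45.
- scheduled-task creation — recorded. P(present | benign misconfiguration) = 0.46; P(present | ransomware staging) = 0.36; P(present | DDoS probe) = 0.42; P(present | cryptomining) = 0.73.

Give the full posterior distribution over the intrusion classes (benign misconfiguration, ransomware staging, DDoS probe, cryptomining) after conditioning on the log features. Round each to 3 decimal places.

For each hypothesis, the unnormalized posterior weight is prior × product of the log feature likelihoods (using 1 − P(present | H) for each absent log feature):
  benign misconfiguration: 0.33 × (1 − 0.66) × 0.91 × 0.66 × 0.46 = 0.030998
  ransomware staging: 0.20 × (1 − 0.43) × 0.18 × 0.35 × 0.36 = 0.0025855
  DDoS probe: 0.36 × (1 − 0.16) × 0.70 × 0.45 × 0.42 = 0.040008
  cryptomining: 0.11 × (1 − 0.79) × 0.13 × 0.45 × 0.73 = 0.00098649
Marginal likelihood of the evidence = 0.074578.
P(benign misconfiguration | evidence) = 0.030998 / 0.074578 ≈ 0.416
P(ransomware staging | evidence) = 0.0025855 / 0.074578 ≈ 0.035
P(DDoS probe | evidence) = 0.040008 / 0.074578 ≈ 0.536
P(cryptomining | evidence) = 0.00098649 / 0.074578 ≈ 0.013

0.416, 0.035, 0.536, 0.013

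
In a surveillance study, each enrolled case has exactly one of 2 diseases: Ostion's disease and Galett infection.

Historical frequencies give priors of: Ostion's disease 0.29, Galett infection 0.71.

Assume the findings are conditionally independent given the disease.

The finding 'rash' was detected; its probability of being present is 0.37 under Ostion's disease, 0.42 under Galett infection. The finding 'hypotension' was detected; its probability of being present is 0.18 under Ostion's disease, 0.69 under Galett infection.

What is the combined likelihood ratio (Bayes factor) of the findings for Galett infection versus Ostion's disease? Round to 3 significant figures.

4.35

Take the product of per-finding likelihoods under each hypothesis, then divide.
  Galett infection: 0.42 × 0.69 = 0.2898
  Ostion's disease: 0.37 × 0.18 = 0.0666
Bayes factor = 0.2898 / 0.0666 ≈ 4.35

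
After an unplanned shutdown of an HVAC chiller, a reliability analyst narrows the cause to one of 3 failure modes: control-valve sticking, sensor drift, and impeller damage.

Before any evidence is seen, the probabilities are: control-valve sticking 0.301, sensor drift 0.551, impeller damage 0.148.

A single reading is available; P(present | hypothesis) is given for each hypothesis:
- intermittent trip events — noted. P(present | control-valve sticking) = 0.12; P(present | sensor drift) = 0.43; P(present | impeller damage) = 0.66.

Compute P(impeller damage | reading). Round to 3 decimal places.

By Bayes' rule, the unnormalized weight for each hypothesis is prior × likelihood:
  control-valve sticking: 0.301 × 0.12 = 0.03612
  sensor drift: 0.551 × 0.43 = 0.23693
  impeller damage: 0.148 × 0.66 = 0.09768
Marginal likelihood of the evidence = 0.37073.
P(impeller damage | evidence) = 0.09768 / 0.37073 ≈ 0.263.

0.263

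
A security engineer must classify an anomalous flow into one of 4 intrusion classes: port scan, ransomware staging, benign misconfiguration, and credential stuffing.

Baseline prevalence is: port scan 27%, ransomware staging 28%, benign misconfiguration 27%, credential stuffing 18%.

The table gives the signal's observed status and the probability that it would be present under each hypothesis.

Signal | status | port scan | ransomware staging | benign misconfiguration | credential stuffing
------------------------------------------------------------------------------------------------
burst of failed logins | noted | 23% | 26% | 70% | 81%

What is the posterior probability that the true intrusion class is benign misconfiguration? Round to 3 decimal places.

0.402

By Bayes' rule, the unnormalized weight for each hypothesis is prior × likelihood:
  port scan: 0.27 × 0.23 = 0.0621
  ransomware staging: 0.28 × 0.26 = 0.0728
  benign misconfiguration: 0.27 × 0.70 = 0.189
  credential stuffing: 0.18 × 0.81 = 0.1458
Normalizing constant Z = 0.0621 + 0.0728 + 0.189 + 0.1458 = 0.4697.
P(benign misconfiguration | evidence) = 0.189 / 0.4697 ≈ 0.402.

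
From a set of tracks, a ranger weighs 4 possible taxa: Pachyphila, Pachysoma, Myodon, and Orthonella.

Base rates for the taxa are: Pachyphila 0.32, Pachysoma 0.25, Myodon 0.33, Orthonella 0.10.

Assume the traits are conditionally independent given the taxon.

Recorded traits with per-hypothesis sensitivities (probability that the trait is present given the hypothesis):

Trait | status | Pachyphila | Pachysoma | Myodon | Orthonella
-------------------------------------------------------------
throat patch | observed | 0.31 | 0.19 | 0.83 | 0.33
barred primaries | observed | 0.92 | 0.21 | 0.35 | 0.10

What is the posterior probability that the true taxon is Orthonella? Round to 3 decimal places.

Multiply each prior by the joint likelihood of the trait pattern:
  Pachyphila: 0.32 × 0.31 × 0.92 = 0.091264
  Pachysoma: 0.25 × 0.19 × 0.21 = 0.009975
  Myodon: 0.33 × 0.83 × 0.35 = 0.095865
  Orthonella: 0.10 × 0.33 × 0.10 = 0.0033
Normalizing constant Z = 0.091264 + 0.009975 + 0.095865 + 0.0033 = 0.2004.
P(Orthonella | evidence) = 0.0033 / 0.2004 ≈ 0.016.

0.016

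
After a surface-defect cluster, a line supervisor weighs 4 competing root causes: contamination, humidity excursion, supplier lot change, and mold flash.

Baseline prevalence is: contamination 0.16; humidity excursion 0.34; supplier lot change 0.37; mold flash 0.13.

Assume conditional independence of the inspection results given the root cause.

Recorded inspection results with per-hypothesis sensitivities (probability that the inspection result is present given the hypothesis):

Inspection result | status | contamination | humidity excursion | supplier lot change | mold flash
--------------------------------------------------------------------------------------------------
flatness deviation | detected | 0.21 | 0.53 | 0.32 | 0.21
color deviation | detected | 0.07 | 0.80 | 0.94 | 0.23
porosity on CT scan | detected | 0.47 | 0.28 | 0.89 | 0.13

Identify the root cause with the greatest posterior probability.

supplier lot change

For each hypothesis, the unnormalized posterior weight is prior × product of the inspection result likelihoods:
  contamination: 0.16 × 0.21 × 0.07 × 0.47 = 0.0011054
  humidity excursion: 0.34 × 0.53 × 0.80 × 0.28 = 0.040365
  supplier lot change: 0.37 × 0.32 × 0.94 × 0.89 = 0.099053
  mold flash: 0.13 × 0.21 × 0.23 × 0.13 = 0.00081627
Normalizing constant Z = 0.0011054 + 0.040365 + 0.099053 + 0.00081627 = 0.14134.
P(contamination | evidence) ≈ 0.0011054 / 0.14134 ≈ 0.008
P(humidity excursion | evidence) ≈ 0.040365 / 0.14134 ≈ 0.286
P(supplier lot change | evidence) ≈ 0.099053 / 0.14134 ≈ 0.701
P(mold flash | evidence) ≈ 0.00081627 / 0.14134 ≈ 0.006
The largest is 0.701, so supplier lot change is most probable.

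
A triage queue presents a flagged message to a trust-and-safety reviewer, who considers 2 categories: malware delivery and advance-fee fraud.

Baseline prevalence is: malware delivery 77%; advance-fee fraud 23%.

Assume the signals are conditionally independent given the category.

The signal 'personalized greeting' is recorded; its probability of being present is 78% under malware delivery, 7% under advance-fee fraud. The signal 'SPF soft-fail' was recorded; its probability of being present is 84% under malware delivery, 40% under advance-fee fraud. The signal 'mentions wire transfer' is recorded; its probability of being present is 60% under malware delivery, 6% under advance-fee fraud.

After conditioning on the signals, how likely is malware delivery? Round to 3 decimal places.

0.999

Multiply each prior by the joint likelihood of the signal pattern:
  malware delivery: 0.77 × 0.78 × 0.84 × 0.60 = 0.3027
  advance-fee fraud: 0.23 × 0.07 × 0.40 × 0.06 = 0.0003864
Marginal likelihood of the evidence = 0.30309.
P(malware delivery | evidence) = 0.3027 / 0.30309 ≈ 0.999.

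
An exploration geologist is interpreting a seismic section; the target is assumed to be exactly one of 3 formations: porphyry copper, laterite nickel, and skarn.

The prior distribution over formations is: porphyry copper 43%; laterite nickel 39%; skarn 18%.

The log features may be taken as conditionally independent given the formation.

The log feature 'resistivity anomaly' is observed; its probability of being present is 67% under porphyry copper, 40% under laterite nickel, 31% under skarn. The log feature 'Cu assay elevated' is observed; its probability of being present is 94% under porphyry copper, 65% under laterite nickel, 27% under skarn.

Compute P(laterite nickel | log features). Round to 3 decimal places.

Multiply each prior by the joint likelihood of the log feature pattern:
  porphyry copper: 0.43 × 0.67 × 0.94 = 0.27081
  laterite nickel: 0.39 × 0.40 × 0.65 = 0.1014
  skarn: 0.18 × 0.31 × 0.27 = 0.015066
Marginal likelihood of the evidence = 0.38728.
P(laterite nickel | evidence) = 0.1014 / 0.38728 ≈ 0.262.

0.262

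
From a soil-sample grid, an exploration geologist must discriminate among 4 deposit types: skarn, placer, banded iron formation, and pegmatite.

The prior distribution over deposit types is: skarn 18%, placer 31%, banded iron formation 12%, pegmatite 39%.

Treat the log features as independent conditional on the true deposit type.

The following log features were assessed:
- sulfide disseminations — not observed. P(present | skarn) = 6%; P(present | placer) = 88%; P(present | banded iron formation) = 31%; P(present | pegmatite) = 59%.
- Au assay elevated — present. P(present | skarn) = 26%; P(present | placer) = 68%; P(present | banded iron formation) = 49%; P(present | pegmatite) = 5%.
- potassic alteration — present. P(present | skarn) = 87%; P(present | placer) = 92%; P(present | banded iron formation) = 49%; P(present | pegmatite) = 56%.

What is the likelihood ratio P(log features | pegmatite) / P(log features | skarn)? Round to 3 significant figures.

0.0540

Joint likelihood of the log feature pattern under each hypothesis (using 1 − P(present | H) for each absent log feature):
  pegmatite: (1 − 0.59) × 0.05 × 0.56 = 0.01148
  skarn: (1 − 0.06) × 0.26 × 0.87 = 0.21263
Bayes factor = 0.01148 / 0.21263 ≈ 0.0540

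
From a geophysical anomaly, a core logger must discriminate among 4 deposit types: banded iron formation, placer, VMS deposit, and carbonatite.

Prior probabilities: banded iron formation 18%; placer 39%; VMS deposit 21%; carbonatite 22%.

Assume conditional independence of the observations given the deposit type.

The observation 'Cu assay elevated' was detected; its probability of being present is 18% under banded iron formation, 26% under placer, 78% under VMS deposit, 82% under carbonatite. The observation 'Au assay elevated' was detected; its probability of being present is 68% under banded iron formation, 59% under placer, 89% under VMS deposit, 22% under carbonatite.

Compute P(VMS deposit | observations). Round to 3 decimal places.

For each hypothesis, the unnormalized posterior weight is prior × product of the observation likelihoods:
  banded iron formation: 0.18 × 0.18 × 0.68 = 0.022032
  placer: 0.39 × 0.26 × 0.59 = 0.059826
  VMS deposit: 0.21 × 0.78 × 0.89 = 0.14578
  carbonatite: 0.22 × 0.82 × 0.22 = 0.039688
Normalizing constant Z = 0.022032 + 0.059826 + 0.14578 + 0.039688 = 0.26733.
P(VMS deposit | evidence) = 0.14578 / 0.26733 ≈ 0.545.

0.545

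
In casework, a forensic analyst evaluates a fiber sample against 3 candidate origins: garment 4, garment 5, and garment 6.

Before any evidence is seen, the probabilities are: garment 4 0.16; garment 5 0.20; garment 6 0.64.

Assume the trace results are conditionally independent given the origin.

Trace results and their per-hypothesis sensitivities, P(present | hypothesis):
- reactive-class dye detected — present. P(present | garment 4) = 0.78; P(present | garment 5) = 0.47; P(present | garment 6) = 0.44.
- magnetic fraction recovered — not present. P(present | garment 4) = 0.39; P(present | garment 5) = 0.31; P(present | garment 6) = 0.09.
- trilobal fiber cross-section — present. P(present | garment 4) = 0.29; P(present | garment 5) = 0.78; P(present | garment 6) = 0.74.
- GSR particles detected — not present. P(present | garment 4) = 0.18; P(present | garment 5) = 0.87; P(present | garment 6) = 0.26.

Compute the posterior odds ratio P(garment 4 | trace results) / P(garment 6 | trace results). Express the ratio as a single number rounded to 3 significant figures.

Posterior odds equal prior odds times the likelihood ratio; only the two competing hypotheses matter (using 1 − P(present | H) for each absent trace result).
  garment 4: 0.16 × 0.78 × (1 − 0.39) × 0.29 × (1 − 0.18) = 0.018103
  garment 6: 0.64 × 0.44 × (1 − 0.09) × 0.74 × (1 − 0.26) = 0.14033
Posterior odds = 0.018103 / 0.14033 ≈ 0.129.

0.129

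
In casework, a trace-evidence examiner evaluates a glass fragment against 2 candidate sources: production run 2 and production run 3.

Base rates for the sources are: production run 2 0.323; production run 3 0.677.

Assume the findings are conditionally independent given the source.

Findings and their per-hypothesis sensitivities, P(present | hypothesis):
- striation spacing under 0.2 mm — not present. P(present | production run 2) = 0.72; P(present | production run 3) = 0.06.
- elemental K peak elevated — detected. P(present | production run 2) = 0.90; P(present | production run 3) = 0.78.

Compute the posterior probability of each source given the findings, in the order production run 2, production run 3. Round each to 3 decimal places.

0.141, 0.859

For each hypothesis, the unnormalized posterior weight is prior × product of the finding likelihoods (using 1 − P(present | H) for each absent finding):
  production run 2: 0.323 × (1 − 0.72) × 0.90 = 0.081396
  production run 3: 0.677 × (1 − 0.06) × 0.78 = 0.49638
The unnormalized weights sum to 0.57777.
P(production run 2 | evidence) = 0.081396 / 0.57777 ≈ 0.141
P(production run 3 | evidence) = 0.49638 / 0.57777 ≈ 0.859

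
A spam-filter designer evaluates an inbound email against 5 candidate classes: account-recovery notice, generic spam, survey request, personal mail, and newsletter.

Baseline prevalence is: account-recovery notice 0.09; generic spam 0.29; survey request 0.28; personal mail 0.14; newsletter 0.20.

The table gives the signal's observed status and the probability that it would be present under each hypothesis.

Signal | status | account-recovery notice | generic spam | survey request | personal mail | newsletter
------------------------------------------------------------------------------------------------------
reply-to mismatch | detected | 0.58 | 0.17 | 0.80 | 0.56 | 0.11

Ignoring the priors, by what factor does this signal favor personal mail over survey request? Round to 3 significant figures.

0.700

Likelihood of this signal under each hypothesis:
  personal mail: 0.56
  survey request: 0.8
Bayes factor = 0.56 / 0.8 ≈ 0.700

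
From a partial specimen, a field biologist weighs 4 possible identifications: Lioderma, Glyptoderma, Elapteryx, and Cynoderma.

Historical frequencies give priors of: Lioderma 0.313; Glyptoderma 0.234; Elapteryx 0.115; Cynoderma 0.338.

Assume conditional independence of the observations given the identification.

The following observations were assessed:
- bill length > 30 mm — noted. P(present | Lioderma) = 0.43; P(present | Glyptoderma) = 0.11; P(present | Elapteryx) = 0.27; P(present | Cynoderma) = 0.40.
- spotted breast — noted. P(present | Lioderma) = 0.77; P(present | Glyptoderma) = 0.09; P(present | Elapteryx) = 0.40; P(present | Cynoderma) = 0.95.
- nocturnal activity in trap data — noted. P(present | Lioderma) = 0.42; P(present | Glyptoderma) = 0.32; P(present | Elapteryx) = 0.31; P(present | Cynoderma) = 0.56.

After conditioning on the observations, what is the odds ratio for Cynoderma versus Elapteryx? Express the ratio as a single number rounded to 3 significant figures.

Posterior odds equal prior odds times the likelihood ratio; only the two competing hypotheses matter.
  Cynoderma: 0.338 × 0.40 × 0.95 × 0.56 = 0.071926
  Elapteryx: 0.115 × 0.27 × 0.40 × 0.31 = 0.0038502
Posterior odds = 0.071926 / 0.0038502 ≈ 18.7.

18.7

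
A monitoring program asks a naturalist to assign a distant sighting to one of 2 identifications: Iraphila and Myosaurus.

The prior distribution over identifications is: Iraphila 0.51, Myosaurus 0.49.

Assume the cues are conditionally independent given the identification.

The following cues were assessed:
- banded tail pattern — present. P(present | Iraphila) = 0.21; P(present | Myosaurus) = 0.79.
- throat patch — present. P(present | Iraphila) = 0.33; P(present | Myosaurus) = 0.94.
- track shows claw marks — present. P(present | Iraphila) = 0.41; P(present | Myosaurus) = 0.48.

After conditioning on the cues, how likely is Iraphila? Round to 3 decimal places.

0.077

For each hypothesis, the unnormalized posterior weight is prior × product of the cue likelihoods:
  Iraphila: 0.51 × 0.21 × 0.33 × 0.41 = 0.014491
  Myosaurus: 0.49 × 0.79 × 0.94 × 0.48 = 0.17466
The unnormalized weights sum to 0.18915.
P(Iraphila | evidence) = 0.014491 / 0.18915 ≈ 0.077.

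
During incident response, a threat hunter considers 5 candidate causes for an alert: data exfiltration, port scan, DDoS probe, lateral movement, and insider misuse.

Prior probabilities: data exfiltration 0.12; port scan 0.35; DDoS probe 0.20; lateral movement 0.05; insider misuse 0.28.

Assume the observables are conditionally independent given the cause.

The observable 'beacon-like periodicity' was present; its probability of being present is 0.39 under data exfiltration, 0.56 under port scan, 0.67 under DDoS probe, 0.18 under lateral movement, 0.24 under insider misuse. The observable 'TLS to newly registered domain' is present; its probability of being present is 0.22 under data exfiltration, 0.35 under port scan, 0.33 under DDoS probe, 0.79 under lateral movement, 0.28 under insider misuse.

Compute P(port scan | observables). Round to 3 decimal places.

0.460

By Bayes' rule with conditional independence, the unnormalized weight for each hypothesis is prior × ∏ likelihoods:
  data exfiltration: 0.12 × 0.39 × 0.22 = 0.010296
  port scan: 0.35 × 0.56 × 0.35 = 0.0686
  DDoS probe: 0.20 × 0.67 × 0.33 = 0.04422
  lateral movement: 0.05 × 0.18 × 0.79 = 0.00711
  insider misuse: 0.28 × 0.24 × 0.28 = 0.018816
Normalizing constant Z = 0.010296 + 0.0686 + 0.04422 + 0.00711 + 0.018816 = 0.14904.
P(port scan | evidence) = 0.0686 / 0.14904 ≈ 0.460.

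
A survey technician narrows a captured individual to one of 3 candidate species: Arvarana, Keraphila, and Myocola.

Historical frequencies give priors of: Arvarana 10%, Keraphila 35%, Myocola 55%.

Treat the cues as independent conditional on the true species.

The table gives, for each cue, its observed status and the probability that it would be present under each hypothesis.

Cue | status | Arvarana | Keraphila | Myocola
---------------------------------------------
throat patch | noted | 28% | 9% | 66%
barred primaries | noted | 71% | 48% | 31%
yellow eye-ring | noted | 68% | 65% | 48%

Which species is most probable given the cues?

By Bayes' rule with conditional independence, the unnormalized weight for each hypothesis is prior × ∏ likelihoods:
  Arvarana: 0.10 × 0.28 × 0.71 × 0.68 = 0.013518
  Keraphila: 0.35 × 0.09 × 0.48 × 0.65 = 0.009828
  Myocola: 0.55 × 0.66 × 0.31 × 0.48 = 0.054014
Normalizing constant Z = 0.013518 + 0.009828 + 0.054014 = 0.077361.
P(Arvarana | evidence) ≈ 0.013518 / 0.077361 ≈ 0.175
P(Keraphila | evidence) ≈ 0.009828 / 0.077361 ≈ 0.127
P(Myocola | evidence) ≈ 0.054014 / 0.077361 ≈ 0.698
The largest is 0.698, so Myocola is most probable.

Myocola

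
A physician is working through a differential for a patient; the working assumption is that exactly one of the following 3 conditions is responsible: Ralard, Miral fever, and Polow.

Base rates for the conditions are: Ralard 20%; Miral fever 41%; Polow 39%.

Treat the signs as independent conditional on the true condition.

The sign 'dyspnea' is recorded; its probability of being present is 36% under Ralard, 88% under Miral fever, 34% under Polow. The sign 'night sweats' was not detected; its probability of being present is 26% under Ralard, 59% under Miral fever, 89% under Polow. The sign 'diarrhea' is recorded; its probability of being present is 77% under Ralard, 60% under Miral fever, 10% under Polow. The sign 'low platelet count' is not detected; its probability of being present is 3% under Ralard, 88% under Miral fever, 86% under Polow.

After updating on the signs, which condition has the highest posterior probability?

For each hypothesis, the unnormalized posterior weight is prior × product of the sign likelihoods (using 1 − P(present | H) for each absent sign):
  Ralard: 0.200 × 0.36 × (1 − 0.26) × 0.77 × (1 − 0.03) = 0.039795
  Miral fever: 0.410 × 0.88 × (1 − 0.59) × 0.60 × (1 − 0.88) = 0.010651
  Polow: 0.390 × 0.34 × (1 − 0.89) × 0.10 × (1 − 0.86) = 0.0002042
Normalizing constant Z = 0.039795 + 0.010651 + 0.0002042 = 0.05065.
P(Ralard | evidence) ≈ 0.039795 / 0.05065 ≈ 0.786
P(Miral fever | evidence) ≈ 0.010651 / 0.05065 ≈ 0.210
P(Polow | evidence) ≈ 0.0002042 / 0.05065 ≈ 0.004
The largest is 0.786, so Ralard is most probable.

Ralard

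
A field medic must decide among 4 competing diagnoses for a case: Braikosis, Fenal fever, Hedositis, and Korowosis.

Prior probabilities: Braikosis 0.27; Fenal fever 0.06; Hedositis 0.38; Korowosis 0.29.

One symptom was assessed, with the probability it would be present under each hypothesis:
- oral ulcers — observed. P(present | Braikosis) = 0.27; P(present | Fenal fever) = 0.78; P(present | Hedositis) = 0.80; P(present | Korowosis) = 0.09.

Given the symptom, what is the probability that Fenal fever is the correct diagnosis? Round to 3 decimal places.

Multiply each prior by the likelihood of the symptom:
  Braikosis: 0.27 × 0.27 = 0.0729
  Fenal fever: 0.06 × 0.78 = 0.0468
  Hedositis: 0.38 × 0.80 = 0.304
  Korowosis: 0.29 × 0.09 = 0.0261
Normalizing constant Z = 0.0729 + 0.0468 + 0.304 + 0.0261 = 0.4498.
P(Fenal fever | evidence) = 0.0468 / 0.4498 ≈ 0.104.

0.104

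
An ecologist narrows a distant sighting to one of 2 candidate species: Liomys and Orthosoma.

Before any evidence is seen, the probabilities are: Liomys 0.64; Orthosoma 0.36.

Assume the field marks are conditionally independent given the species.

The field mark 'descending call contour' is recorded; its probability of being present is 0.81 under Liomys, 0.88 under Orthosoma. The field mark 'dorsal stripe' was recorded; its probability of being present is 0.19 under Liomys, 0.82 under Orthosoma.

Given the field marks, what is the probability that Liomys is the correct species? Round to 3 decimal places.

By Bayes' rule with conditional independence, the unnormalized weight for each hypothesis is prior × ∏ likelihoods:
  Liomys: 0.64 × 0.81 × 0.19 = 0.098496
  Orthosoma: 0.36 × 0.88 × 0.82 = 0.25978
Marginal likelihood of the evidence = 0.35827.
P(Liomys | evidence) = 0.098496 / 0.35827 ≈ 0.275.

0.275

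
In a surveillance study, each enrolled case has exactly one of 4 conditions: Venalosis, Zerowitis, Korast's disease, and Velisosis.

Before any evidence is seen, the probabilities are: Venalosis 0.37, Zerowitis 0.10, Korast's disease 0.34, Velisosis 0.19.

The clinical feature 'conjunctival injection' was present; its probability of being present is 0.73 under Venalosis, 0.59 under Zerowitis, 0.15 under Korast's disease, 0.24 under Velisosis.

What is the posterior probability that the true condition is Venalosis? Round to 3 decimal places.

0.634

Multiply each prior by the likelihood of the clinical feature:
  Venalosis: 0.37 × 0.73 = 0.2701
  Zerowitis: 0.10 × 0.59 = 0.059
  Korast's disease: 0.34 × 0.15 = 0.051
  Velisosis: 0.19 × 0.24 = 0.0456
The unnormalized weights sum to 0.4257.
P(Venalosis | evidence) = 0.2701 / 0.4257 ≈ 0.634.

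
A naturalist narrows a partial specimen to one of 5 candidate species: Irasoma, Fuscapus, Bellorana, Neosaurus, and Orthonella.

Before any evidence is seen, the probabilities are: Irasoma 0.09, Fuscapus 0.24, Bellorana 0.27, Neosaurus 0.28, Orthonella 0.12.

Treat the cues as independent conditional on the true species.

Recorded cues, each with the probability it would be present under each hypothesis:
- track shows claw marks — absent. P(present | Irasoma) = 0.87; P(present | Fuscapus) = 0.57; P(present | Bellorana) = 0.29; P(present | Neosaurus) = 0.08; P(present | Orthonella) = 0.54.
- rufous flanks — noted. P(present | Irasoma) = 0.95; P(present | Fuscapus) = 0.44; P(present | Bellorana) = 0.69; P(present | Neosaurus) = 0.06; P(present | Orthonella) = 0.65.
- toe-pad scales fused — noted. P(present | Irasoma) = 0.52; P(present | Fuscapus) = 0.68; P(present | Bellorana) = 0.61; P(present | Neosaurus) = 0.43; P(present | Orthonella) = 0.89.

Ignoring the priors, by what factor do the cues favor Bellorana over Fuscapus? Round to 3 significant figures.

2.32

The Bayes factor is the ratio of the joint likelihoods of the cue pattern under the two hypotheses (using 1 − P(present | H) for each absent cue).
  Bellorana: (1 − 0.29) × 0.69 × 0.61 = 0.29884
  Fuscapus: (1 − 0.57) × 0.44 × 0.68 = 0.12866
Bayes factor = 0.29884 / 0.12866 ≈ 2.32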